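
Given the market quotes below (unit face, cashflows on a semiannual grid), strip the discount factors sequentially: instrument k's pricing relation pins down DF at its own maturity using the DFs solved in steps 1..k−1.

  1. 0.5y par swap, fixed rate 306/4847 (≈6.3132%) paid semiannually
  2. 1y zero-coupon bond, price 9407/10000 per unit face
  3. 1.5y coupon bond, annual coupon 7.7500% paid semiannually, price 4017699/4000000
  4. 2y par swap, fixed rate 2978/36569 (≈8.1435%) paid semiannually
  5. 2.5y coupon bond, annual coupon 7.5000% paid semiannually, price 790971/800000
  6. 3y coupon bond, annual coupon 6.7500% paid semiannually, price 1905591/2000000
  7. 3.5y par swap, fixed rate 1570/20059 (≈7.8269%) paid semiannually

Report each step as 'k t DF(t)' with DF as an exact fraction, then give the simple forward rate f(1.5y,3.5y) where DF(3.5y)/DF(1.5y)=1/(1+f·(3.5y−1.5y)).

step 1 [0.5y] swap r/2=153/4847: DF=(1 − 153/4847·(0))/(1+153/4847) = 4847/5000 ≈ 0.969400
step 2 [1y] zero: DF = P = 9407/10000 ≈ 0.940700
step 3 [1.5y] bond c/2=31/800: DF=(4017699/4000000 − 31/800·(0.969400+0.940700))/(1+31/800) = 8957/10000 ≈ 0.895700
step 4 [2y] swap r/2=1489/36569: DF=(1 − 1489/36569·(0.969400+0.940700+0.895700))/(1+1489/36569) = 8511/10000 ≈ 0.851100
step 5 [2.5y] bond c/2=3/80: DF=(790971/800000 − 3/80·(0.969400+0.940700+0.895700+0.851100))/(1+3/80) = 513/625 ≈ 0.820800
step 6 [3y] bond c/2=27/800: DF=(1905591/2000000 − 27/800·(0.969400+0.940700+0.895700+0.851100+0.820800))/(1+27/800) = 1551/2000 ≈ 0.775500
step 7 [3.5y] swap r/2=785/20059: DF=(1 − 785/20059·(0.969400+0.940700+0.895700+0.851100+0.820800+0.775500))/(1+785/20059) = 1529/2000 ≈ 0.764500

1 1/2 4847/5000
2 1 9407/10000
3 3/2 8957/10000
4 2 8511/10000
5 5/2 513/625
6 3 1551/2000
7 7/2 1529/2000
f(1.5y,3.5y) = ((8957/10000)/(1529/2000) − 1)/(2) = 656/7645 ≈ 8.5808%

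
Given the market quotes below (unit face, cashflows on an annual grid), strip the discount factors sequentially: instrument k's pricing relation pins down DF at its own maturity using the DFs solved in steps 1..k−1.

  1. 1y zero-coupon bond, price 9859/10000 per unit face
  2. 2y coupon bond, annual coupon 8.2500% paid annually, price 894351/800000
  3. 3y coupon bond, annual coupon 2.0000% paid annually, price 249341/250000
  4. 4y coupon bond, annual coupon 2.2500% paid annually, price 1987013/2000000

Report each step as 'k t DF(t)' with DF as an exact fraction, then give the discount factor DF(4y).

1 1 9859/10000
2 2 1197/1250
3 3 9397/10000
4 4 4541/5000
DF(4y) = 4541/5000 ≈ 0.908200

step 1 [1y] zero: DF = P = 9859/10000 ≈ 0.985900
step 2 [2y] bond c/1=33/400: DF=(894351/800000 − 33/400·(0.985900))/(1+33/400) = 1197/1250 ≈ 0.957600
step 3 [3y] bond c/1=1/50: DF=(249341/250000 − 1/50·(0.985900+0.957600))/(1+1/50) = 9397/10000 ≈ 0.939700
step 4 [4y] bond c/1=9/400: DF=(1987013/2000000 − 9/400·(0.985900+0.957600+0.939700))/(1+9/400) = 4541/5000 ≈ 0.908200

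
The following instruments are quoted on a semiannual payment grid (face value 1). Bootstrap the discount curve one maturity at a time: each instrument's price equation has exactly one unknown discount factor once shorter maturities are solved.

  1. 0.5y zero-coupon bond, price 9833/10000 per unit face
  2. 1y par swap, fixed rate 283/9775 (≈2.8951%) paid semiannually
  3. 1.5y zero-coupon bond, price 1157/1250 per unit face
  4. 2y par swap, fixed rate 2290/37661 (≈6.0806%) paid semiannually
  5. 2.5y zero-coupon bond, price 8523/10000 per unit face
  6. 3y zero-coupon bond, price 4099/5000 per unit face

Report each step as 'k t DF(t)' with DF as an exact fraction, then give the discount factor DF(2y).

1 1/2 9833/10000
2 1 9717/10000
3 3/2 1157/1250
4 2 1771/2000
5 5/2 8523/10000
6 3 4099/5000
DF(2y) = 1771/2000 ≈ 0.885500

step 1 [0.5y] zero: DF = P = 9833/10000 ≈ 0.983300
step 2 [1y] swap r/2=283/19550: DF=(1 − 283/19550·(0.983300))/(1+283/19550) = 9717/10000 ≈ 0.971700
step 3 [1.5y] zero: DF = P = 1157/1250 ≈ 0.925600
step 4 [2y] swap r/2=1145/37661: DF=(1 − 1145/37661·(0.983300+0.971700+0.925600))/(1+1145/37661) = 1771/2000 ≈ 0.885500
step 5 [2.5y] zero: DF = P = 8523/10000 ≈ 0.852300
step 6 [3y] zero: DF = P = 4099/5000 ≈ 0.819800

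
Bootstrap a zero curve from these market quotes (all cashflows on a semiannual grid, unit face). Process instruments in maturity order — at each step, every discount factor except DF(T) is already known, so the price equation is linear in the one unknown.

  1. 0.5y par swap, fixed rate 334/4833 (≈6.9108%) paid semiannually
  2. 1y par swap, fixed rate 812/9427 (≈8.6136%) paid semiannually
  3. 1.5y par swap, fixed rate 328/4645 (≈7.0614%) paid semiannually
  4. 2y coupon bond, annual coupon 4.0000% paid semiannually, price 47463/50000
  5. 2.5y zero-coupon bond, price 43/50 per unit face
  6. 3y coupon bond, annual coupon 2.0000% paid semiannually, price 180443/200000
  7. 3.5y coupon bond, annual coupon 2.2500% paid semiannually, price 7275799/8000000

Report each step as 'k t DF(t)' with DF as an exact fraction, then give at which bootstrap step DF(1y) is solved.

step 1 [0.5y] swap r/2=167/4833: DF=(1 − 167/4833·(0))/(1+167/4833) = 4833/5000 ≈ 0.966600
step 2 [1y] swap r/2=406/9427: DF=(1 − 406/9427·(0.966600))/(1+406/9427) = 2297/2500 ≈ 0.918800
step 3 [1.5y] swap r/2=164/4645: DF=(1 − 164/4645·(0.966600+0.918800))/(1+164/4645) = 1127/1250 ≈ 0.901600
step 4 [2y] bond c/2=1/50: DF=(47463/50000 − 1/50·(0.966600+0.918800+0.901600))/(1+1/50) = 219/250 ≈ 0.876000
step 5 [2.5y] zero: DF = P = 43/50 ≈ 0.860000
step 6 [3y] bond c/2=1/100: DF=(180443/200000 − 1/100·(0.966600+0.918800+0.901600+0.876000+0.860000))/(1+1/100) = 1697/2000 ≈ 0.848500
step 7 [3.5y] bond c/2=9/800: DF=(7275799/8000000 − 9/800·(0.966600+0.918800+0.901600+0.876000+0.860000+0.848500))/(1+9/800) = 2099/2500 ≈ 0.839600

1 1/2 4833/5000
2 1 2297/2500
3 3/2 1127/1250
4 2 219/250
5 5/2 43/50
6 3 1697/2000
7 7/2 2099/2500
DF(1y) is solved at step 2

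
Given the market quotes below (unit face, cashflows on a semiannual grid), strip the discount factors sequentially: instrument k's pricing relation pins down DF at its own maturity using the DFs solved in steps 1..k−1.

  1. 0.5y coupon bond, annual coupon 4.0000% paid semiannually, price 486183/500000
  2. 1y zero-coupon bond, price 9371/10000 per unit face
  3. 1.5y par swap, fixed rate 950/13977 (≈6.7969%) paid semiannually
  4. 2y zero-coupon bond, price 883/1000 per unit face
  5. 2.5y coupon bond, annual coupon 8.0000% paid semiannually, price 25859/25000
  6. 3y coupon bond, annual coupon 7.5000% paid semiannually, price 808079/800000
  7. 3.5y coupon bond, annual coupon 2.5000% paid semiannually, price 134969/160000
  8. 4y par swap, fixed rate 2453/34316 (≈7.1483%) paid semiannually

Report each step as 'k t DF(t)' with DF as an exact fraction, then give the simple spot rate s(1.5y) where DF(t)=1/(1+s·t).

step 1 [0.5y] bond c/2=1/50: DF=(486183/500000 − 1/50·(0))/(1+1/50) = 9533/10000 ≈ 0.953300
step 2 [1y] zero: DF = P = 9371/10000 ≈ 0.937100
step 3 [1.5y] swap r/2=475/13977: DF=(1 − 475/13977·(0.953300+0.937100))/(1+475/13977) = 181/200 ≈ 0.905000
step 4 [2y] zero: DF = P = 883/1000 ≈ 0.883000
step 5 [2.5y] bond c/2=1/25: DF=(25859/25000 − 1/25·(0.953300+0.937100+0.905000+0.883000))/(1+1/25) = 8531/10000 ≈ 0.853100
step 6 [3y] bond c/2=3/80: DF=(808079/800000 − 3/80·(0.953300+0.937100+0.905000+0.883000+0.853100))/(1+3/80) = 4049/5000 ≈ 0.809800
step 7 [3.5y] bond c/2=1/80: DF=(134969/160000 − 1/80·(0.953300+0.937100+0.905000+0.883000+0.853100+0.809800))/(1+1/80) = 959/1250 ≈ 0.767200
step 8 [4y] swap r/2=2453/68632: DF=(1 − 2453/68632·(0.953300+0.937100+0.905000+0.883000+0.853100+0.809800+0.767200))/(1+2453/68632) = 7547/10000 ≈ 0.754700

1 1/2 9533/10000
2 1 9371/10000
3 3/2 181/200
4 2 883/1000
5 5/2 8531/10000
6 3 4049/5000
7 7/2 959/1250
8 4 7547/10000
s(1.5y) = (1/(181/200) − 1)/(3/2) = 38/543 ≈ 6.9982%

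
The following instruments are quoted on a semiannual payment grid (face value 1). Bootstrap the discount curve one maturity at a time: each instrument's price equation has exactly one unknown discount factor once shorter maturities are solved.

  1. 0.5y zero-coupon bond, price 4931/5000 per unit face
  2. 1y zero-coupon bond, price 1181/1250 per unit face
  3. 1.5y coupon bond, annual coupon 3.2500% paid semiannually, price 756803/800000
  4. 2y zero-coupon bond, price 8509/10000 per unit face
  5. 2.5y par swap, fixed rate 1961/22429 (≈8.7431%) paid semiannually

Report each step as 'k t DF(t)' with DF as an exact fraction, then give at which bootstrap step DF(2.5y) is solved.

step 1 [0.5y] zero: DF = P = 4931/5000 ≈ 0.986200
step 2 [1y] zero: DF = P = 1181/1250 ≈ 0.944800
step 3 [1.5y] bond c/2=13/800: DF=(756803/800000 − 13/800·(0.986200+0.944800))/(1+13/800) = 9/10 ≈ 0.900000
step 4 [2y] zero: DF = P = 8509/10000 ≈ 0.850900
step 5 [2.5y] swap r/2=1961/44858: DF=(1 − 1961/44858·(0.986200+0.944800+0.900000+0.850900))/(1+1961/44858) = 8039/10000 ≈ 0.803900

1 1/2 4931/5000
2 1 1181/1250
3 3/2 9/10
4 2 8509/10000
5 5/2 8039/10000
DF(2.5y) is solved at step 5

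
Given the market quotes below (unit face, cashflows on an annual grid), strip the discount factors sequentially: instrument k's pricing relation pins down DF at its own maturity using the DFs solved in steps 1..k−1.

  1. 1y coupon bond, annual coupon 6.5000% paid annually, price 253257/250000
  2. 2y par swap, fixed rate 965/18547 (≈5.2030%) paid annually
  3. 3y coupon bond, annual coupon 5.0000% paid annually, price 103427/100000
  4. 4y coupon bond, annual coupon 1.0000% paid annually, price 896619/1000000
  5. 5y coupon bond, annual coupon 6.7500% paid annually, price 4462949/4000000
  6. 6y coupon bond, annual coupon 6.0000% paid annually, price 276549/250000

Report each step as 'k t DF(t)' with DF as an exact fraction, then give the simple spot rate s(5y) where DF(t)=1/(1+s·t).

1 1 1189/1250
2 2 1807/2000
3 3 8967/10000
4 4 1721/2000
5 5 1021/1250
6 6 7929/10000
s(5y) = (1/(1021/1250) − 1)/(5) = 229/5105 ≈ 4.4858%

step 1 [1y] bond c/1=13/200: DF=(253257/250000 − 13/200·(0))/(1+13/200) = 1189/1250 ≈ 0.951200
step 2 [2y] swap r/1=965/18547: DF=(1 − 965/18547·(0.951200))/(1+965/18547) = 1807/2000 ≈ 0.903500
step 3 [3y] bond c/1=1/20: DF=(103427/100000 − 1/20·(0.951200+0.903500))/(1+1/20) = 8967/10000 ≈ 0.896700
step 4 [4y] bond c/1=1/100: DF=(896619/1000000 − 1/100·(0.951200+0.903500+0.896700))/(1+1/100) = 1721/2000 ≈ 0.860500
step 5 [5y] bond c/1=27/400: DF=(4462949/4000000 − 27/400·(0.951200+0.903500+0.896700+0.860500))/(1+27/400) = 1021/1250 ≈ 0.816800
step 6 [6y] bond c/1=3/50: DF=(276549/250000 − 3/50·(0.951200+0.903500+0.896700+0.860500+0.816800))/(1+3/50) = 7929/10000 ≈ 0.792900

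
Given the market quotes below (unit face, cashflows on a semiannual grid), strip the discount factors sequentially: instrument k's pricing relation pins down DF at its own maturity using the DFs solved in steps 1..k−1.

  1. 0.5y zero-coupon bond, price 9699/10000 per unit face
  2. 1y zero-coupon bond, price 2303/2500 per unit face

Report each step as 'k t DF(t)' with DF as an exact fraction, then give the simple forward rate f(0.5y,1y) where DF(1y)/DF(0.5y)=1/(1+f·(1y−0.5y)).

1 1/2 9699/10000
2 1 2303/2500
f(0.5y,1y) = ((9699/10000)/(2303/2500) − 1)/(1/2) = 487/4606 ≈ 10.5732%

step 1 [0.5y] zero: DF = P = 9699/10000 ≈ 0.969900
step 2 [1y] zero: DF = P = 2303/2500 ≈ 0.921200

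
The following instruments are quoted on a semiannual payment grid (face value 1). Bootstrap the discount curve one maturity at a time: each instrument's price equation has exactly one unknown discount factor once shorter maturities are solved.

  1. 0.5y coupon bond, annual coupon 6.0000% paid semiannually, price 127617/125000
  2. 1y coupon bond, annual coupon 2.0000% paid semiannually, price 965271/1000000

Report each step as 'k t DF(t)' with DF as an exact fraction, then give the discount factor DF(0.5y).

1 1/2 1239/1250
2 1 9459/10000
DF(0.5y) = 1239/1250 ≈ 0.991200

step 1 [0.5y] bond c/2=3/100: DF=(127617/125000 − 3/100·(0))/(1+3/100) = 1239/1250 ≈ 0.991200
step 2 [1y] bond c/2=1/100: DF=(965271/1000000 − 1/100·(0.991200))/(1+1/100) = 9459/10000 ≈ 0.945900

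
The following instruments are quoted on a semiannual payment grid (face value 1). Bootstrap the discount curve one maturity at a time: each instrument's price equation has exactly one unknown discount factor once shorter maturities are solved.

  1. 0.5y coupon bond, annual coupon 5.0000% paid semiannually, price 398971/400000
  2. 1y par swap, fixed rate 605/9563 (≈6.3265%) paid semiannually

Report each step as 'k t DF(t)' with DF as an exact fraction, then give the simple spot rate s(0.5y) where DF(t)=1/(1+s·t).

1 1/2 9731/10000
2 1 1879/2000
s(0.5y) = (1/(9731/10000) − 1)/(1/2) = 538/9731 ≈ 5.5287%

step 1 [0.5y] bond c/2=1/40: DF=(398971/400000 − 1/40·(0))/(1+1/40) = 9731/10000 ≈ 0.973100
step 2 [1y] swap r/2=605/19126: DF=(1 − 605/19126·(0.973100))/(1+605/19126) = 1879/2000 ≈ 0.939500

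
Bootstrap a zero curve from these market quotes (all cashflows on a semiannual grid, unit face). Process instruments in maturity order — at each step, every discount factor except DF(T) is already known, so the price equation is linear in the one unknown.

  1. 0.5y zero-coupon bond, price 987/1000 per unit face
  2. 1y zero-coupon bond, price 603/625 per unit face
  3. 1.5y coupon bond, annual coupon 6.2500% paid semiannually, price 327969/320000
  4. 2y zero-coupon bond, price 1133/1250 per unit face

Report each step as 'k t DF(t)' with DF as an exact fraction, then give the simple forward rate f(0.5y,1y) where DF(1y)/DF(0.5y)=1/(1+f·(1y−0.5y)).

1 1/2 987/1000
2 1 603/625
3 3/2 9347/10000
4 2 1133/1250
f(0.5y,1y) = ((987/1000)/(603/625) − 1)/(1/2) = 37/804 ≈ 4.6020%

step 1 [0.5y] zero: DF = P = 987/1000 ≈ 0.987000
step 2 [1y] zero: DF = P = 603/625 ≈ 0.964800
step 3 [1.5y] bond c/2=1/32: DF=(327969/320000 − 1/32·(0.987000+0.964800))/(1+1/32) = 9347/10000 ≈ 0.934700
step 4 [2y] zero: DF = P = 1133/1250 ≈ 0.906400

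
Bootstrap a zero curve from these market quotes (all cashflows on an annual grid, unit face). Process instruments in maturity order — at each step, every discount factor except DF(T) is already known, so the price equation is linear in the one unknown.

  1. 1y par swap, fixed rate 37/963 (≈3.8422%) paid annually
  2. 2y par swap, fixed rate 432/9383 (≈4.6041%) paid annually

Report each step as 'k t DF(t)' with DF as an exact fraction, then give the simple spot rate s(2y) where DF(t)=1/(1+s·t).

step 1 [1y] swap r/1=37/963: DF=(1 − 37/963·(0))/(1+37/963) = 963/1000 ≈ 0.963000
step 2 [2y] swap r/1=432/9383: DF=(1 − 432/9383·(0.963000))/(1+432/9383) = 571/625 ≈ 0.913600

1 1 963/1000
2 2 571/625
s(2y) = (1/(571/625) − 1)/(2) = 27/571 ≈ 4.7285%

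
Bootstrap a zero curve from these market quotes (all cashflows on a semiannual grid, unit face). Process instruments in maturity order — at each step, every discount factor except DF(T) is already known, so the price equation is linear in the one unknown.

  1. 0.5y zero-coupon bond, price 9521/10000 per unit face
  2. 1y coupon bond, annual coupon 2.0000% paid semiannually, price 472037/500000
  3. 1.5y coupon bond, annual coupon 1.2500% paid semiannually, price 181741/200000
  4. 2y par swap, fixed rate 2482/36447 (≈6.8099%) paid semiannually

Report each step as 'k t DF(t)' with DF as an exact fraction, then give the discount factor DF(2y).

step 1 [0.5y] zero: DF = P = 9521/10000 ≈ 0.952100
step 2 [1y] bond c/2=1/100: DF=(472037/500000 − 1/100·(0.952100))/(1+1/100) = 9253/10000 ≈ 0.925300
step 3 [1.5y] bond c/2=1/160: DF=(181741/200000 − 1/160·(0.952100+0.925300))/(1+1/160) = 4457/5000 ≈ 0.891400
step 4 [2y] swap r/2=1241/36447: DF=(1 − 1241/36447·(0.952100+0.925300+0.891400))/(1+1241/36447) = 8759/10000 ≈ 0.875900

1 1/2 9521/10000
2 1 9253/10000
3 3/2 4457/5000
4 2 8759/10000
DF(2y) = 8759/10000 ≈ 0.875900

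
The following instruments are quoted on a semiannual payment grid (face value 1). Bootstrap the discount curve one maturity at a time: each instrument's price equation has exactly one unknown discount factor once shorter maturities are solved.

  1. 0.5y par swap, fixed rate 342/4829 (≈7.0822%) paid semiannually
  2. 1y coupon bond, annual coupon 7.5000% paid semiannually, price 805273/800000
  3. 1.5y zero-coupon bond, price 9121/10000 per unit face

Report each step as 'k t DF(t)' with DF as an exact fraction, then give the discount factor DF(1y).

step 1 [0.5y] swap r/2=171/4829: DF=(1 − 171/4829·(0))/(1+171/4829) = 4829/5000 ≈ 0.965800
step 2 [1y] bond c/2=3/80: DF=(805273/800000 − 3/80·(0.965800))/(1+3/80) = 9353/10000 ≈ 0.935300
step 3 [1.5y] zero: DF = P = 9121/10000 ≈ 0.912100

1 1/2 4829/5000
2 1 9353/10000
3 3/2 9121/10000
DF(1y) = 9353/10000 ≈ 0.935300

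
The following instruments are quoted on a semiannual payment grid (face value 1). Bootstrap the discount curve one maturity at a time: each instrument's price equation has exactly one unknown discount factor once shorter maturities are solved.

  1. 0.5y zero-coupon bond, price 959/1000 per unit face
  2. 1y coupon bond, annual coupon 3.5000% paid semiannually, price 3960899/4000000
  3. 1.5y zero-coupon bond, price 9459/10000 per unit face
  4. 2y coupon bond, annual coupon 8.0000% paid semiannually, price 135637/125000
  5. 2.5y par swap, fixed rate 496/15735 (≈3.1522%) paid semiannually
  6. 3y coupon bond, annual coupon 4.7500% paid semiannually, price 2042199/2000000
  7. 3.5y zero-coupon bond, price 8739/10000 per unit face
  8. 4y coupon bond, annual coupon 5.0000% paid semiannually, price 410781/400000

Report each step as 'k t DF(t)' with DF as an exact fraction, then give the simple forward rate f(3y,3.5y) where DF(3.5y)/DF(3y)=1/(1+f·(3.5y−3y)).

step 1 [0.5y] zero: DF = P = 959/1000 ≈ 0.959000
step 2 [1y] bond c/2=7/400: DF=(3960899/4000000 − 7/400·(0.959000))/(1+7/400) = 9567/10000 ≈ 0.956700
step 3 [1.5y] zero: DF = P = 9459/10000 ≈ 0.945900
step 4 [2y] bond c/2=1/25: DF=(135637/125000 − 1/25·(0.959000+0.956700+0.945900))/(1+1/25) = 9333/10000 ≈ 0.933300
step 5 [2.5y] swap r/2=248/15735: DF=(1 − 248/15735·(0.959000+0.956700+0.945900+0.933300))/(1+248/15735) = 1157/1250 ≈ 0.925600
step 6 [3y] bond c/2=19/800: DF=(2042199/2000000 − 19/800·(0.959000+0.956700+0.945900+0.933300+0.925600))/(1+19/800) = 8879/10000 ≈ 0.887900
step 7 [3.5y] zero: DF = P = 8739/10000 ≈ 0.873900
step 8 [4y] bond c/2=1/40: DF=(410781/400000 − 1/40·(0.959000+0.956700+0.945900+0.933300+0.925600+0.887900+0.873900))/(1+1/40) = 4219/5000 ≈ 0.843800

1 1/2 959/1000
2 1 9567/10000
3 3/2 9459/10000
4 2 9333/10000
5 5/2 1157/1250
6 3 8879/10000
7 7/2 8739/10000
8 4 4219/5000
f(3y,3.5y) = ((8879/10000)/(8739/10000) − 1)/(1/2) = 280/8739 ≈ 3.2040%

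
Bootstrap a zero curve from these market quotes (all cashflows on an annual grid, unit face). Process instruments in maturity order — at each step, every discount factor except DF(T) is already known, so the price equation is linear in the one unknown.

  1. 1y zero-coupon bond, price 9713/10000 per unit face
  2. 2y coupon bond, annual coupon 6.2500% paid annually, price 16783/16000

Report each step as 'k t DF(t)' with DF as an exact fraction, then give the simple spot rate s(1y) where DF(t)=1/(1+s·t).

1 1 9713/10000
2 2 9301/10000
s(1y) = (1/(9713/10000) − 1)/(1) = 287/9713 ≈ 2.9548%

step 1 [1y] zero: DF = P = 9713/10000 ≈ 0.971300
step 2 [2y] bond c/1=1/16: DF=(16783/16000 − 1/16·(0.971300))/(1+1/16) = 9301/10000 ≈ 0.930100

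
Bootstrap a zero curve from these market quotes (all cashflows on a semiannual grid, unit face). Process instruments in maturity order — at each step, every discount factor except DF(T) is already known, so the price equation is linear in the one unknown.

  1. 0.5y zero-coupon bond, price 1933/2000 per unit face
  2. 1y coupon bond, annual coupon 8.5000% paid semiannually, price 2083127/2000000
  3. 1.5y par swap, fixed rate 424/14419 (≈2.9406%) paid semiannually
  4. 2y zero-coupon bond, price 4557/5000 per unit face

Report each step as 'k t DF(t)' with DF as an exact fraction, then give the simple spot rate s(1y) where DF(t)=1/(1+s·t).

1 1/2 1933/2000
2 1 9597/10000
3 3/2 1197/1250
4 2 4557/5000
s(1y) = (1/(9597/10000) − 1)/(1) = 403/9597 ≈ 4.1992%

step 1 [0.5y] zero: DF = P = 1933/2000 ≈ 0.966500
step 2 [1y] bond c/2=17/400: DF=(2083127/2000000 − 17/400·(0.966500))/(1+17/400) = 9597/10000 ≈ 0.959700
step 3 [1.5y] swap r/2=212/14419: DF=(1 − 212/14419·(0.966500+0.959700))/(1+212/14419) = 1197/1250 ≈ 0.957600
step 4 [2y] zero: DF = P = 4557/5000 ≈ 0.911400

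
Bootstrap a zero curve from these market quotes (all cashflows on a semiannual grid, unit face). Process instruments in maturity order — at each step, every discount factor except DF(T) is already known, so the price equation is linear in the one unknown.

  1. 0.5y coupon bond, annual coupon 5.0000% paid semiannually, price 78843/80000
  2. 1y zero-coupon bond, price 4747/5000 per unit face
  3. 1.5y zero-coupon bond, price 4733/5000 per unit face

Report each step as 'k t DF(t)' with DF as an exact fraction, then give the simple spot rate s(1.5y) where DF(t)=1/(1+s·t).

1 1/2 1923/2000
2 1 4747/5000
3 3/2 4733/5000
s(1.5y) = (1/(4733/5000) − 1)/(3/2) = 178/4733 ≈ 3.7608%

step 1 [0.5y] bond c/2=1/40: DF=(78843/80000 − 1/40·(0))/(1+1/40) = 1923/2000 ≈ 0.961500
step 2 [1y] zero: DF = P = 4747/5000 ≈ 0.949400
step 3 [1.5y] zero: DF = P = 4733/5000 ≈ 0.946600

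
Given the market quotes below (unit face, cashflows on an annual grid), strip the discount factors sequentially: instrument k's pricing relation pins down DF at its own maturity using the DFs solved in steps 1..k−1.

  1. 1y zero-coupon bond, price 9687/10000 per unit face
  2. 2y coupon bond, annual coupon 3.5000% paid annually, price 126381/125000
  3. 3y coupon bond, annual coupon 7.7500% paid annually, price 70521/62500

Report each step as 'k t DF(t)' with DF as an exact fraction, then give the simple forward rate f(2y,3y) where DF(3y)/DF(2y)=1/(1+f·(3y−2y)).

1 1 9687/10000
2 2 9441/10000
3 3 1137/1250
f(2y,3y) = ((9441/10000)/(1137/1250) − 1)/(1) = 115/3032 ≈ 3.7929%

step 1 [1y] zero: DF = P = 9687/10000 ≈ 0.968700
step 2 [2y] bond c/1=7/200: DF=(126381/125000 − 7/200·(0.968700))/(1+7/200) = 9441/10000 ≈ 0.944100
step 3 [3y] bond c/1=31/400: DF=(70521/62500 − 31/400·(0.968700+0.944100))/(1+31/400) = 1137/1250 ≈ 0.909600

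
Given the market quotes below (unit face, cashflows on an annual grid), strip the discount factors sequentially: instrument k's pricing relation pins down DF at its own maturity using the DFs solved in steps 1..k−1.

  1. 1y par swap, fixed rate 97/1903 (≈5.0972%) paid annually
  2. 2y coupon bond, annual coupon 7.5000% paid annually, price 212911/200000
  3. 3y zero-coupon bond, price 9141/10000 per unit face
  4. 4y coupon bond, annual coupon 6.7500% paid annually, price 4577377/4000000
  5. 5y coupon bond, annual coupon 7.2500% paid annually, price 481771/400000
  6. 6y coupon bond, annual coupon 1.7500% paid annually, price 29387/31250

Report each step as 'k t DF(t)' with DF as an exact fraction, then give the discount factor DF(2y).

1 1 1903/2000
2 2 9239/10000
3 3 9141/10000
4 4 2239/2500
5 5 8739/10000
6 6 4229/5000
DF(2y) = 9239/10000 ≈ 0.923900

step 1 [1y] swap r/1=97/1903: DF=(1 − 97/1903·(0))/(1+97/1903) = 1903/2000 ≈ 0.951500
step 2 [2y] bond c/1=3/40: DF=(212911/200000 − 3/40·(0.951500))/(1+3/40) = 9239/10000 ≈ 0.923900
step 3 [3y] zero: DF = P = 9141/10000 ≈ 0.914100
step 4 [4y] bond c/1=27/400: DF=(4577377/4000000 − 27/400·(0.951500+0.923900+0.914100))/(1+27/400) = 2239/2500 ≈ 0.895600
step 5 [5y] bond c/1=29/400: DF=(481771/400000 − 29/400·(0.951500+0.923900+0.914100+0.895600))/(1+29/400) = 8739/10000 ≈ 0.873900
step 6 [6y] bond c/1=7/400: DF=(29387/31250 − 7/400·(0.951500+0.923900+0.914100+0.895600+0.873900))/(1+7/400) = 4229/5000 ≈ 0.845800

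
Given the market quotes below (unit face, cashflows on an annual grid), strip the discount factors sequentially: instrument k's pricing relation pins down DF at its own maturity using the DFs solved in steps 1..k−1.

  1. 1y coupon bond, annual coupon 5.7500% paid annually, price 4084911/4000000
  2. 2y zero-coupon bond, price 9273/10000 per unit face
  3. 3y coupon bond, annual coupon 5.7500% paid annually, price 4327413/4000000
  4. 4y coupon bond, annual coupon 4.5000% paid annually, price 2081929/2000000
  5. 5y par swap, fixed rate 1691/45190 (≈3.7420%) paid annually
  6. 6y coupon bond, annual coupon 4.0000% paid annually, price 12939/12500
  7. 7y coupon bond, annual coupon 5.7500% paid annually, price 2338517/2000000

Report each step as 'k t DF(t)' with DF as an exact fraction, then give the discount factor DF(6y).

1 1 9657/10000
2 2 9273/10000
3 3 9201/10000
4 4 7/8
5 5 8309/10000
6 6 1643/2000
7 7 8153/10000
DF(6y) = 1643/2000 ≈ 0.821500

step 1 [1y] bond c/1=23/400: DF=(4084911/4000000 − 23/400·(0))/(1+23/400) = 9657/10000 ≈ 0.965700
step 2 [2y] zero: DF = P = 9273/10000 ≈ 0.927300
step 3 [3y] bond c/1=23/400: DF=(4327413/4000000 − 23/400·(0.965700+0.927300))/(1+23/400) = 9201/10000 ≈ 0.920100
step 4 [4y] bond c/1=9/200: DF=(2081929/2000000 − 9/200·(0.965700+0.927300+0.920100))/(1+9/200) = 7/8 ≈ 0.875000
step 5 [5y] swap r/1=1691/45190: DF=(1 − 1691/45190·(0.965700+0.927300+0.920100+0.875000))/(1+1691/45190) = 8309/10000 ≈ 0.830900
step 6 [6y] bond c/1=1/25: DF=(12939/12500 − 1/25·(0.965700+0.927300+0.920100+0.875000+0.830900))/(1+1/25) = 1643/2000 ≈ 0.821500
step 7 [7y] bond c/1=23/400: DF=(2338517/2000000 − 23/400·(0.965700+0.927300+0.920100+0.875000+0.830900+0.821500))/(1+23/400) = 8153/10000 ≈ 0.815300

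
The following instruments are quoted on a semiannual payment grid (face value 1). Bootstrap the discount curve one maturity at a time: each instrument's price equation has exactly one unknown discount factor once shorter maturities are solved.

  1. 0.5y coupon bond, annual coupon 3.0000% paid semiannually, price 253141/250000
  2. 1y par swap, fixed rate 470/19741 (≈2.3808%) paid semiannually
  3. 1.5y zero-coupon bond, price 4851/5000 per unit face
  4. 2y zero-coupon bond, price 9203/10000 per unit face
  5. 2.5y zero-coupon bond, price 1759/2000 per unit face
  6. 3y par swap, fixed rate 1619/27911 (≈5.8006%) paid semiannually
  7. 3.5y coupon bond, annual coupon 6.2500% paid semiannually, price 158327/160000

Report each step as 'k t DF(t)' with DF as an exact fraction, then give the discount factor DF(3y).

step 1 [0.5y] bond c/2=3/200: DF=(253141/250000 − 3/200·(0))/(1+3/200) = 1247/1250 ≈ 0.997600
step 2 [1y] swap r/2=235/19741: DF=(1 − 235/19741·(0.997600))/(1+235/19741) = 1953/2000 ≈ 0.976500
step 3 [1.5y] zero: DF = P = 4851/5000 ≈ 0.970200
step 4 [2y] zero: DF = P = 9203/10000 ≈ 0.920300
step 5 [2.5y] zero: DF = P = 1759/2000 ≈ 0.879500
step 6 [3y] swap r/2=1619/55822: DF=(1 − 1619/55822·(0.997600+0.976500+0.970200+0.920300+0.879500))/(1+1619/55822) = 8381/10000 ≈ 0.838100
step 7 [3.5y] bond c/2=1/32: DF=(158327/160000 − 1/32·(0.997600+0.976500+0.970200+0.920300+0.879500+0.838100))/(1+1/32) = 494/625 ≈ 0.790400

1 1/2 1247/1250
2 1 1953/2000
3 3/2 4851/5000
4 2 9203/10000
5 5/2 1759/2000
6 3 8381/10000
7 7/2 494/625
DF(3y) = 8381/10000 ≈ 0.838100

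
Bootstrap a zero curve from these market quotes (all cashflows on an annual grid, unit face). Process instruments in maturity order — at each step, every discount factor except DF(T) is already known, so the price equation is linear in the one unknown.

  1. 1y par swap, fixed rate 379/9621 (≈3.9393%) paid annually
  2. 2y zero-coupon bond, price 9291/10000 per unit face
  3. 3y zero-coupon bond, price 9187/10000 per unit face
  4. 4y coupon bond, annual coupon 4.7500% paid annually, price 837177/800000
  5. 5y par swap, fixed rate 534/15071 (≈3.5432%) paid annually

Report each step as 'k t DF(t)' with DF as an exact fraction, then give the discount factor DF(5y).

1 1 9621/10000
2 2 9291/10000
3 3 9187/10000
4 4 2179/2500
5 5 4199/5000
DF(5y) = 4199/5000 ≈ 0.839800

step 1 [1y] swap r/1=379/9621: DF=(1 − 379/9621·(0))/(1+379/9621) = 9621/10000 ≈ 0.962100
step 2 [2y] zero: DF = P = 9291/10000 ≈ 0.929100
step 3 [3y] zero: DF = P = 9187/10000 ≈ 0.918700
step 4 [4y] bond c/1=19/400: DF=(837177/800000 − 19/400·(0.962100+0.929100+0.918700))/(1+19/400) = 2179/2500 ≈ 0.871600
step 5 [5y] swap r/1=534/15071: DF=(1 − 534/15071·(0.962100+0.929100+0.918700+0.871600))/(1+534/15071) = 4199/5000 ≈ 0.839800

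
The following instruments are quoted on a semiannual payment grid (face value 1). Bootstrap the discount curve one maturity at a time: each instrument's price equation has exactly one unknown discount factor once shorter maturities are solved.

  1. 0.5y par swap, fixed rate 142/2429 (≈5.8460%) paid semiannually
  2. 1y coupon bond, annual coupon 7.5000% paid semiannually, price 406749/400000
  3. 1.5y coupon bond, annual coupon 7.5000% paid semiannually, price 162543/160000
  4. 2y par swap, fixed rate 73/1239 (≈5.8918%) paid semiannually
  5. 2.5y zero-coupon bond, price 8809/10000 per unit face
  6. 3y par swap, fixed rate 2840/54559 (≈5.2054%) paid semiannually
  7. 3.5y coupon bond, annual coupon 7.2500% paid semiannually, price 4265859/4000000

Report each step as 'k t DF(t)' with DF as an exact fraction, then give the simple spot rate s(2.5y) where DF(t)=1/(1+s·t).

1 1/2 2429/2500
2 1 189/200
3 3/2 9099/10000
4 2 1781/2000
5 5/2 8809/10000
6 3 429/500
7 7/2 8383/10000
s(2.5y) = (1/(8809/10000) − 1)/(5/2) = 2382/44045 ≈ 5.4081%

step 1 [0.5y] swap r/2=71/2429: DF=(1 − 71/2429·(0))/(1+71/2429) = 2429/2500 ≈ 0.971600
step 2 [1y] bond c/2=3/80: DF=(406749/400000 − 3/80·(0.971600))/(1+3/80) = 189/200 ≈ 0.945000
step 3 [1.5y] bond c/2=3/80: DF=(162543/160000 − 3/80·(0.971600+0.945000))/(1+3/80) = 9099/10000 ≈ 0.909900
step 4 [2y] swap r/2=73/2478: DF=(1 − 73/2478·(0.971600+0.945000+0.909900))/(1+73/2478) = 1781/2000 ≈ 0.890500
step 5 [2.5y] zero: DF = P = 8809/10000 ≈ 0.880900
step 6 [3y] swap r/2=1420/54559: DF=(1 − 1420/54559·(0.971600+0.945000+0.909900+0.890500+0.880900))/(1+1420/54559) = 429/500 ≈ 0.858000
step 7 [3.5y] bond c/2=29/800: DF=(4265859/4000000 − 29/800·(0.971600+0.945000+0.909900+0.890500+0.880900+0.858000))/(1+29/800) = 8383/10000 ≈ 0.838300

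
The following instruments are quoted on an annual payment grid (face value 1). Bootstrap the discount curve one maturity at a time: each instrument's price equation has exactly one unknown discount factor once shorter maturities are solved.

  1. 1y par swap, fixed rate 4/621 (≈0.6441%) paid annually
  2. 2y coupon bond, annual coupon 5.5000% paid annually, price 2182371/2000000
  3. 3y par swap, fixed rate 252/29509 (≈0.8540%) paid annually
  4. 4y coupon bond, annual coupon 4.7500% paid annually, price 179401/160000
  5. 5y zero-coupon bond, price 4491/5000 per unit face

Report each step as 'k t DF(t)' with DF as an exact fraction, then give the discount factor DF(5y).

step 1 [1y] swap r/1=4/621: DF=(1 − 4/621·(0))/(1+4/621) = 621/625 ≈ 0.993600
step 2 [2y] bond c/1=11/200: DF=(2182371/2000000 − 11/200·(0.993600))/(1+11/200) = 393/400 ≈ 0.982500
step 3 [3y] swap r/1=252/29509: DF=(1 − 252/29509·(0.993600+0.982500))/(1+252/29509) = 2437/2500 ≈ 0.974800
step 4 [4y] bond c/1=19/400: DF=(179401/160000 − 19/400·(0.993600+0.982500+0.974800))/(1+19/400) = 4683/5000 ≈ 0.936600
step 5 [5y] zero: DF = P = 4491/5000 ≈ 0.898200

1 1 621/625
2 2 393/400
3 3 2437/2500
4 4 4683/5000
5 5 4491/5000
DF(5y) = 4491/5000 ≈ 0.898200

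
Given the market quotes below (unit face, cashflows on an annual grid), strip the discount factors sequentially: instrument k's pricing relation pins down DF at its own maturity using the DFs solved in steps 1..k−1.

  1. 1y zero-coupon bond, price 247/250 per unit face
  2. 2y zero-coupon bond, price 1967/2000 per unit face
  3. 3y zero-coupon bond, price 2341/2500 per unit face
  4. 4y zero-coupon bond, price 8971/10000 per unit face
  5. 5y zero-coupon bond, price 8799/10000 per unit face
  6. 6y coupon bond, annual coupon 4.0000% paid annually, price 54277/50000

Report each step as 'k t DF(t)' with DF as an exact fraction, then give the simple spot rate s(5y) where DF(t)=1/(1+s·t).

1 1 247/250
2 2 1967/2000
3 3 2341/2500
4 4 8971/10000
5 5 8799/10000
6 6 2159/2500
s(5y) = (1/(8799/10000) − 1)/(5) = 1201/43995 ≈ 2.7299%

step 1 [1y] zero: DF = P = 247/250 ≈ 0.988000
step 2 [2y] zero: DF = P = 1967/2000 ≈ 0.983500
step 3 [3y] zero: DF = P = 2341/2500 ≈ 0.936400
step 4 [4y] zero: DF = P = 8971/10000 ≈ 0.897100
step 5 [5y] zero: DF = P = 8799/10000 ≈ 0.879900
step 6 [6y] bond c/1=1/25: DF=(54277/50000 − 1/25·(0.988000+0.983500+0.936400+0.897100+0.879900))/(1+1/25) = 2159/2500 ≈ 0.863600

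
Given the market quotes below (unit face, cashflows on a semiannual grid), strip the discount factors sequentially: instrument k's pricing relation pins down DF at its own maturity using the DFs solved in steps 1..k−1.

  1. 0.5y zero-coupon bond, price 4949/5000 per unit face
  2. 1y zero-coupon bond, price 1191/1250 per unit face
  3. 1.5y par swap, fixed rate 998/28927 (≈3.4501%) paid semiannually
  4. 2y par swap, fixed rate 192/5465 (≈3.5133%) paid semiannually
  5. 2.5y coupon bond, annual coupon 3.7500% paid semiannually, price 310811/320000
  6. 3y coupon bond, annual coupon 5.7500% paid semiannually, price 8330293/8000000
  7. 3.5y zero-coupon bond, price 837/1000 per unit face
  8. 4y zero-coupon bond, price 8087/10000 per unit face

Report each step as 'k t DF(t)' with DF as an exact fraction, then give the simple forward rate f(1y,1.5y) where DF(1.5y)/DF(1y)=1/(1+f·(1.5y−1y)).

step 1 [0.5y] zero: DF = P = 4949/5000 ≈ 0.989800
step 2 [1y] zero: DF = P = 1191/1250 ≈ 0.952800
step 3 [1.5y] swap r/2=499/28927: DF=(1 − 499/28927·(0.989800+0.952800))/(1+499/28927) = 9501/10000 ≈ 0.950100
step 4 [2y] swap r/2=96/5465: DF=(1 − 96/5465·(0.989800+0.952800+0.950100))/(1+96/5465) = 583/625 ≈ 0.932800
step 5 [2.5y] bond c/2=3/160: DF=(310811/320000 − 3/160·(0.989800+0.952800+0.950100+0.932800))/(1+3/160) = 883/1000 ≈ 0.883000
step 6 [3y] bond c/2=23/800: DF=(8330293/8000000 − 23/800·(0.989800+0.952800+0.950100+0.932800+0.883000))/(1+23/800) = 4403/5000 ≈ 0.880600
step 7 [3.5y] zero: DF = P = 837/1000 ≈ 0.837000
step 8 [4y] zero: DF = P = 8087/10000 ≈ 0.808700

1 1/2 4949/5000
2 1 1191/1250
3 3/2 9501/10000
4 2 583/625
5 5/2 883/1000
6 3 4403/5000
7 7/2 837/1000
8 4 8087/10000
f(1y,1.5y) = ((1191/1250)/(9501/10000) − 1)/(1/2) = 18/3167 ≈ 0.5684%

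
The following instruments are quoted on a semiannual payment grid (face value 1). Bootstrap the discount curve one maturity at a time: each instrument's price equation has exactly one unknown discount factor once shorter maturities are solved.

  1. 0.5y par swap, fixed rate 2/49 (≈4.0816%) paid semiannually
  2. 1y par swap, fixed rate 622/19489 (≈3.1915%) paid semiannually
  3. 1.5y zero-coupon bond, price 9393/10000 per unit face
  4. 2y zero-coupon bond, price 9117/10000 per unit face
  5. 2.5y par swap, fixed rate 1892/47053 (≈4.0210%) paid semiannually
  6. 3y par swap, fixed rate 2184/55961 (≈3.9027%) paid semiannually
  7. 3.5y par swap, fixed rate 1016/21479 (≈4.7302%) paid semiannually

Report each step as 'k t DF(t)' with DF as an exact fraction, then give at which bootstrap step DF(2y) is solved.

step 1 [0.5y] swap r/2=1/49: DF=(1 − 1/49·(0))/(1+1/49) = 49/50 ≈ 0.980000
step 2 [1y] swap r/2=311/19489: DF=(1 − 311/19489·(0.980000))/(1+311/19489) = 9689/10000 ≈ 0.968900
step 3 [1.5y] zero: DF = P = 9393/10000 ≈ 0.939300
step 4 [2y] zero: DF = P = 9117/10000 ≈ 0.911700
step 5 [2.5y] swap r/2=946/47053: DF=(1 − 946/47053·(0.980000+0.968900+0.939300+0.911700))/(1+946/47053) = 4527/5000 ≈ 0.905400
step 6 [3y] swap r/2=1092/55961: DF=(1 − 1092/55961·(0.980000+0.968900+0.939300+0.911700+0.905400))/(1+1092/55961) = 2227/2500 ≈ 0.890800
step 7 [3.5y] swap r/2=508/21479: DF=(1 − 508/21479·(0.980000+0.968900+0.939300+0.911700+0.905400+0.890800))/(1+508/21479) = 2119/2500 ≈ 0.847600

1 1/2 49/50
2 1 9689/10000
3 3/2 9393/10000
4 2 9117/10000
5 5/2 4527/5000
6 3 2227/2500
7 7/2 2119/2500
DF(2y) is solved at step 4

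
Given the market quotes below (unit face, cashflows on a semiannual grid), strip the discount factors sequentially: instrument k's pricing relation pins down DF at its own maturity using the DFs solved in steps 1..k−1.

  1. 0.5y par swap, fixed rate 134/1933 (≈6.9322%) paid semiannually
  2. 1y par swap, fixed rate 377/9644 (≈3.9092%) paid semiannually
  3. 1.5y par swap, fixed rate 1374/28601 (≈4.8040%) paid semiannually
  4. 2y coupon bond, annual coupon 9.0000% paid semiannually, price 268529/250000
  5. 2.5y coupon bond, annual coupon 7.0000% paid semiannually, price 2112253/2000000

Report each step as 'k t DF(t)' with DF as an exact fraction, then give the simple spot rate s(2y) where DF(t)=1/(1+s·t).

1 1/2 1933/2000
2 1 9623/10000
3 3/2 9313/10000
4 2 9047/10000
5 5/2 8931/10000
s(2y) = (1/(9047/10000) − 1)/(2) = 953/18094 ≈ 5.2669%

step 1 [0.5y] swap r/2=67/1933: DF=(1 − 67/1933·(0))/(1+67/1933) = 1933/2000 ≈ 0.966500
step 2 [1y] swap r/2=377/19288: DF=(1 − 377/19288·(0.966500))/(1+377/19288) = 9623/10000 ≈ 0.962300
step 3 [1.5y] swap r/2=687/28601: DF=(1 − 687/28601·(0.966500+0.962300))/(1+687/28601) = 9313/10000 ≈ 0.931300
step 4 [2y] bond c/2=9/200: DF=(268529/250000 − 9/200·(0.966500+0.962300+0.931300))/(1+9/200) = 9047/10000 ≈ 0.904700
step 5 [2.5y] bond c/2=7/200: DF=(2112253/2000000 − 7/200·(0.966500+0.962300+0.931300+0.904700))/(1+7/200) = 8931/10000 ≈ 0.893100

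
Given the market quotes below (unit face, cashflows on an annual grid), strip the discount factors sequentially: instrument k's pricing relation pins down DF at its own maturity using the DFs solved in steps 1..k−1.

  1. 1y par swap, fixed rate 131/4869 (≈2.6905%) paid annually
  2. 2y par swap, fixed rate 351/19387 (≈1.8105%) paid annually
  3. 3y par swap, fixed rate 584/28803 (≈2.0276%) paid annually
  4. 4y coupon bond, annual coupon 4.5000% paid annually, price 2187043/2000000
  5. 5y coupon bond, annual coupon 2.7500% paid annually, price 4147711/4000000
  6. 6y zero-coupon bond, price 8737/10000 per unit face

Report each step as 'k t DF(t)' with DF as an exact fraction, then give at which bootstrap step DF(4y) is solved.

1 1 4869/5000
2 2 9649/10000
3 3 1177/1250
4 4 1153/1250
5 5 4537/5000
6 6 8737/10000
DF(4y) is solved at step 4

step 1 [1y] swap r/1=131/4869: DF=(1 − 131/4869·(0))/(1+131/4869) = 4869/5000 ≈ 0.973800
step 2 [2y] swap r/1=351/19387: DF=(1 − 351/19387·(0.973800))/(1+351/19387) = 9649/10000 ≈ 0.964900
step 3 [3y] swap r/1=584/28803: DF=(1 − 584/28803·(0.973800+0.964900))/(1+584/28803) = 1177/1250 ≈ 0.941600
step 4 [4y] bond c/1=9/200: DF=(2187043/2000000 − 9/200·(0.973800+0.964900+0.941600))/(1+9/200) = 1153/1250 ≈ 0.922400
step 5 [5y] bond c/1=11/400: DF=(4147711/4000000 − 11/400·(0.973800+0.964900+0.941600+0.922400))/(1+11/400) = 4537/5000 ≈ 0.907400
step 6 [6y] zero: DF = P = 8737/10000 ≈ 0.873700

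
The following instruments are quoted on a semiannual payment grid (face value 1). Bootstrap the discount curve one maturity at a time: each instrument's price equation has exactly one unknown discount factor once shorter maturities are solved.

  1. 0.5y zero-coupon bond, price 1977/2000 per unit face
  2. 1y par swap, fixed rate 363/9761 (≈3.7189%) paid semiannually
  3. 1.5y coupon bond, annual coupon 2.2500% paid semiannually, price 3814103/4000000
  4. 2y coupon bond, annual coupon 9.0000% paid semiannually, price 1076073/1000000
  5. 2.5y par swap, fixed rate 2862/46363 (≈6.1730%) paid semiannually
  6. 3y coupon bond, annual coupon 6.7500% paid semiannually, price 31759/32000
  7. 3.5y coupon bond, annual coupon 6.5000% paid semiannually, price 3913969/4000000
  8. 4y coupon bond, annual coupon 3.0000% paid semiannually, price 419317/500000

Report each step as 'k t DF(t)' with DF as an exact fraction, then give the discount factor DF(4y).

1 1/2 1977/2000
2 1 9637/10000
3 3/2 2303/2500
4 2 453/500
5 5/2 8569/10000
6 3 8087/10000
7 7/2 7763/10000
8 4 7343/10000
DF(4y) = 7343/10000 ≈ 0.734300

step 1 [0.5y] zero: DF = P = 1977/2000 ≈ 0.988500
step 2 [1y] swap r/2=363/19522: DF=(1 − 363/19522·(0.988500))/(1+363/19522) = 9637/10000 ≈ 0.963700
step 3 [1.5y] bond c/2=9/800: DF=(3814103/4000000 − 9/800·(0.988500+0.963700))/(1+9/800) = 2303/2500 ≈ 0.921200
step 4 [2y] bond c/2=9/200: DF=(1076073/1000000 − 9/200·(0.988500+0.963700+0.921200))/(1+9/200) = 453/500 ≈ 0.906000
step 5 [2.5y] swap r/2=1431/46363: DF=(1 − 1431/46363·(0.988500+0.963700+0.921200+0.906000))/(1+1431/46363) = 8569/10000 ≈ 0.856900
step 6 [3y] bond c/2=27/800: DF=(31759/32000 − 27/800·(0.988500+0.963700+0.921200+0.906000+0.856900))/(1+27/800) = 8087/10000 ≈ 0.808700
step 7 [3.5y] bond c/2=13/400: DF=(3913969/4000000 − 13/400·(0.988500+0.963700+0.921200+0.906000+0.856900+0.808700))/(1+13/400) = 7763/10000 ≈ 0.776300
step 8 [4y] bond c/2=3/200: DF=(419317/500000 − 3/200·(0.988500+0.963700+0.921200+0.906000+0.856900+0.808700+0.776300))/(1+3/200) = 7343/10000 ≈ 0.734300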